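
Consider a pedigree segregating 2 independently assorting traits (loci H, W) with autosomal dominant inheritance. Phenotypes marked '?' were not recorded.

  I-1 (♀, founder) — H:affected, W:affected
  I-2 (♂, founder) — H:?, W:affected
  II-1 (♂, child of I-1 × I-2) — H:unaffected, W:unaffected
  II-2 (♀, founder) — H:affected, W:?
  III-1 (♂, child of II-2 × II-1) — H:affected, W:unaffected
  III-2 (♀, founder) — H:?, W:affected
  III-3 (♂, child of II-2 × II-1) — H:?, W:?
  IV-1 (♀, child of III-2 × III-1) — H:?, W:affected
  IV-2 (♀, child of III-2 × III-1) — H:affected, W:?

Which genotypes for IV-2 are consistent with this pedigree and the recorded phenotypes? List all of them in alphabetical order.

H/I-1 aff ·: Hh
H/I-2 ? ·: hh|Hh
H/II-1 un I-1×I-2: hh
H/II-2 aff ·: Hh|HH
H/III-1 aff II-2×II-1: Hh
H/III-2 ? ·: hh|Hh|HH
H/III-3 ? II-2×II-1: hh|Hh
H/IV-1 ? III-2×III-1: hh|Hh|HH
H/IV-2 aff III-2×III-1: Hh|HH
⇒ H over [I-1,I-2,II-1,II-2,III-1,III-2,III-3,IV-1,IV-2]: 72 consistent
W/I-1 aff ·: Ww
W/I-2 aff ·: Ww
W/II-1 un I-1×I-2: ww
W/II-2 ? ·: ww|Ww
W/III-1 un II-2×II-1: ww
W/III-2 aff ·: Ww|WW
W/III-3 ? II-2×II-1: ww|Ww
W/IV-1 aff III-2×III-1: Ww
W/IV-2 ? III-2×III-1: ww|Ww
⇒ W over [I-1,I-2,II-1,II-2,III-1,III-2,III-3,IV-1,IV-2]: 9 consistent

IV-2 ∈ {HH Ww, HH ww, Hh Ww, Hh ww}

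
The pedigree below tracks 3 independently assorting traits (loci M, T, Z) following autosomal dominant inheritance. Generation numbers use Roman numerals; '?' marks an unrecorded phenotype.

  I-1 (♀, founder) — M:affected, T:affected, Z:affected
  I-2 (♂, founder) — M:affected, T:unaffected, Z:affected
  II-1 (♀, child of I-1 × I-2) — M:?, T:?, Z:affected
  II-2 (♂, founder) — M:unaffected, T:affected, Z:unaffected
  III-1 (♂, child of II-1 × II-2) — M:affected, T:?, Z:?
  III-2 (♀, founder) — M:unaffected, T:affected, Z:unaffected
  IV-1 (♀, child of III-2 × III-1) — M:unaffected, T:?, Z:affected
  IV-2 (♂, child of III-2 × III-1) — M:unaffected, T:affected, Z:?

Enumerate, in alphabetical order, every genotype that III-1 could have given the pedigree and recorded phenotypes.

M/I-1 aff ·: Mm|MM
M/I-2 aff ·: Mm|MM
M/II-1 ? I-1×I-2: Mm|MM
M/II-2 un ·: mm
M/III-1 aff II-1×II-2: Mm
M/III-2 un ·: mm
M/IV-1 un III-2×III-1: mm
M/IV-2 un III-2×III-1: mm
⇒ M over [I-1,I-2,II-1,II-2,III-1,III-2,IV-1,IV-2]: 7 consistent
T/I-1 aff ·: Tt|TT
T/I-2 un ·: tt
T/II-1 ? I-1×I-2: tt|Tt
T/II-2 aff ·: Tt|TT
T/III-1 ? II-1×II-2: tt|Tt|TT
T/III-2 aff ·: Tt|TT
T/IV-1 ? III-2×III-1: tt|Tt|TT
T/IV-2 aff III-2×III-1: Tt|TT
⇒ T over [I-1,I-2,II-1,II-2,III-1,III-2,IV-1,IV-2]: 89 consistent
Z/I-1 aff ·: Zz|ZZ
Z/I-2 aff ·: Zz|ZZ
Z/II-1 aff I-1×I-2: Zz|ZZ
Z/II-2 un ·: zz
Z/III-1 ? II-1×II-2: Zz
Z/III-2 un ·: zz
Z/IV-1 aff III-2×III-1: Zz
Z/IV-2 ? III-2×III-1: zz|Zz
⇒ Z over [I-1,I-2,II-1,II-2,III-1,III-2,IV-1,IV-2]: 14 consistent

III-1 ∈ {Mm TT Zz, Mm Tt Zz, Mm tt Zz}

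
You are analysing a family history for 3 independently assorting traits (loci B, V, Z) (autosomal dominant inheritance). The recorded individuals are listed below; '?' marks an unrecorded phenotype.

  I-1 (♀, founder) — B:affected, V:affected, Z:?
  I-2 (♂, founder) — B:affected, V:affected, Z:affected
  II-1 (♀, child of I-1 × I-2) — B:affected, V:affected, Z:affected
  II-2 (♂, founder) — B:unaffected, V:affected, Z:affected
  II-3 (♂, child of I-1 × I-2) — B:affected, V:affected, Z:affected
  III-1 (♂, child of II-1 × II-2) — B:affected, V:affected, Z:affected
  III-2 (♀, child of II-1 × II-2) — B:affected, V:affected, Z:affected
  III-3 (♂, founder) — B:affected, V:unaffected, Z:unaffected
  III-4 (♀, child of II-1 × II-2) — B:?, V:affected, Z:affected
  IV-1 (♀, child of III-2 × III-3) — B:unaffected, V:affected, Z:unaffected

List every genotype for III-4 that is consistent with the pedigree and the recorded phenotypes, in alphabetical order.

III-4 ∈ {Bb VV ZZ, Bb VV Zz, Bb Vv ZZ, Bb Vv Zz, bb VV ZZ, bb VV Zz, bb Vv ZZ, bb Vv Zz}

B/I-1 aff ·: Bb|BB
B/I-2 aff ·: Bb|BB
B/II-1 aff I-1×I-2: Bb|BB
B/II-2 un ·: bb
B/II-3 aff I-1×I-2: Bb|BB
B/III-1 aff II-1×II-2: Bb
B/III-2 aff II-1×II-2: Bb
B/III-3 aff ·: Bb
B/III-4 ? II-1×II-2: bb|Bb
B/IV-1 un III-2×III-3: bb
⇒ B over [I-1,I-2,II-1,II-2,II-3,III-1,III-2,III-3,III-4,IV-1]: 19 consistent
V/I-1 aff ·: Vv|VV
V/I-2 aff ·: Vv|VV
V/II-1 aff I-1×I-2: Vv|VV
V/II-2 aff ·: Vv|VV
V/II-3 aff I-1×I-2: Vv|VV
V/III-1 aff II-1×II-2: Vv|VV
V/III-2 aff II-1×II-2: Vv|VV
V/III-3 un ·: vv
V/III-4 aff II-1×II-2: Vv|VV
V/IV-1 aff III-2×III-3: Vv
⇒ V over [I-1,I-2,II-1,II-2,II-3,III-1,III-2,III-3,III-4,IV-1]: 159 consistent
Z/I-1 ? ·: zz|Zz|ZZ
Z/I-2 aff ·: Zz|ZZ
Z/II-1 aff I-1×I-2: Zz|ZZ
Z/II-2 aff ·: Zz|ZZ
Z/II-3 aff I-1×I-2: Zz|ZZ
Z/III-1 aff II-1×II-2: Zz|ZZ
Z/III-2 aff II-1×II-2: Zz
Z/III-3 un ·: zz
Z/III-4 aff II-1×II-2: Zz|ZZ
Z/IV-1 un III-2×III-3: zz
⇒ Z over [I-1,I-2,II-1,II-2,II-3,III-1,III-2,III-3,III-4,IV-1]: 92 consistent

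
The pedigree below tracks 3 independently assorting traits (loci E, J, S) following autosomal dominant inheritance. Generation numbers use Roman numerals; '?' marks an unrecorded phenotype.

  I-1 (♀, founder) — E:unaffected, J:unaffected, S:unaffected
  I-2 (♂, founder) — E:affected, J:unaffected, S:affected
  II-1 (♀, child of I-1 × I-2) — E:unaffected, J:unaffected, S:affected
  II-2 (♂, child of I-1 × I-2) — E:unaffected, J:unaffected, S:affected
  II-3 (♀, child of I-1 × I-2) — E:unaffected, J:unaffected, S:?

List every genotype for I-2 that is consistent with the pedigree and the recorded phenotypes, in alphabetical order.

I-2 ∈ {Ee jj SS, Ee jj Ss}

E/I-1 un ·: ee
E/I-2 aff ·: Ee
E/II-1 un I-1×I-2: ee
E/II-2 un I-1×I-2: ee
E/II-3 un I-1×I-2: ee
⇒ E over [I-1,I-2,II-1,II-2,II-3]: 1 consistent
J/I-1 un ·: jj
J/I-2 un ·: jj
J/II-1 un I-1×I-2: jj
J/II-2 un I-1×I-2: jj
J/II-3 un I-1×I-2: jj
⇒ J over [I-1,I-2,II-1,II-2,II-3]: 1 consistent
S/I-1 un ·: ss
S/I-2 aff ·: Ss|SS
S/II-1 aff I-1×I-2: Ss
S/II-2 aff I-1×I-2: Ss
S/II-3 ? I-1×I-2: ss|Ss
⇒ S over [I-1,I-2,II-1,II-2,II-3]: 3 consistent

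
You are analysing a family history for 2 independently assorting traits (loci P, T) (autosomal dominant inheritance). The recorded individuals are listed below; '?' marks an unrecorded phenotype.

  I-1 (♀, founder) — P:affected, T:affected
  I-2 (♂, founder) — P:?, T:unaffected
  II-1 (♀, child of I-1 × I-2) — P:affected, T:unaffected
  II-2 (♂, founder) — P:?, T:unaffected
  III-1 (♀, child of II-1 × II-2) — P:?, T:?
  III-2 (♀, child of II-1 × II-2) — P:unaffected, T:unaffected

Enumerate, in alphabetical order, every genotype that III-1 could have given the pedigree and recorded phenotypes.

P/I-1 aff ·: Pp|PP
P/I-2 ? ·: pp|Pp|PP
P/II-1 aff I-1×I-2: Pp
P/II-2 ? ·: pp|Pp
P/III-1 ? II-1×II-2: pp|Pp|PP
P/III-2 un II-1×II-2: pp
⇒ P over [I-1,I-2,II-1,II-2,III-1,III-2]: 25 consistent
T/I-1 aff ·: Tt
T/I-2 un ·: tt
T/II-1 un I-1×I-2: tt
T/II-2 un ·: tt
T/III-1 ? II-1×II-2: tt
T/III-2 un II-1×II-2: tt
⇒ T over [I-1,I-2,II-1,II-2,III-1,III-2]: 1 consistent

III-1 ∈ {PP tt, Pp tt, pp tt}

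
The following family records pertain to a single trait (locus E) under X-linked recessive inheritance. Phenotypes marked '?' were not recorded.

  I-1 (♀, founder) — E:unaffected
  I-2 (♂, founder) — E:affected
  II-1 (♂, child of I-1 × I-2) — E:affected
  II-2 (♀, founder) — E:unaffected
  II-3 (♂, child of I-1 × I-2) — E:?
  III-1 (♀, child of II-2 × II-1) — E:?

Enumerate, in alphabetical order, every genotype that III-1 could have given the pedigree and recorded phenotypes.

III-1 ∈ {X^EX^e, X^eX^e}

E/I-1 un ·: X^EX^e
E/I-2 aff ·: X^eY
E/II-1 aff I-1×I-2: X^eY
E/II-2 un ·: X^EX^E|X^EX^e
E/II-3 ? I-1×I-2: X^EY|X^eY
E/III-1 ? II-2×II-1: X^EX^e|X^eX^e
⇒ E over [I-1,I-2,II-1,II-2,II-3,III-1]: 6 consistent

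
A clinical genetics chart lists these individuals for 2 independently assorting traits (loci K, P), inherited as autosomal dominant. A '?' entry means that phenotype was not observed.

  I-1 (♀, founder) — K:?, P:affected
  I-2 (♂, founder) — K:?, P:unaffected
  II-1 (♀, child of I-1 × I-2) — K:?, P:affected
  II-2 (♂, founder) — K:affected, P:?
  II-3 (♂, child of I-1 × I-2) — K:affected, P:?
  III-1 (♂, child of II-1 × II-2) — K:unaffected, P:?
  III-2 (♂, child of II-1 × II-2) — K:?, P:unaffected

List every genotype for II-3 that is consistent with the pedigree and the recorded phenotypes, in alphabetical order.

II-3 ∈ {KK Pp, KK pp, Kk Pp, Kk pp}

K/I-1 ? ·: kk|Kk|KK
K/I-2 ? ·: kk|Kk|KK
K/II-1 ? I-1×I-2: kk|Kk
K/II-2 aff ·: Kk
K/II-3 aff I-1×I-2: Kk|KK
K/III-1 un II-1×II-2: kk
K/III-2 ? II-1×II-2: kk|Kk|KK
⇒ K over [I-1,I-2,II-1,II-2,II-3,III-1,III-2]: 38 consistent
P/I-1 aff ·: Pp|PP
P/I-2 un ·: pp
P/II-1 aff I-1×I-2: Pp
P/II-2 ? ·: pp|Pp
P/II-3 ? I-1×I-2: pp|Pp
P/III-1 ? II-1×II-2: pp|Pp|PP
P/III-2 un II-1×II-2: pp
⇒ P over [I-1,I-2,II-1,II-2,II-3,III-1,III-2]: 15 consistent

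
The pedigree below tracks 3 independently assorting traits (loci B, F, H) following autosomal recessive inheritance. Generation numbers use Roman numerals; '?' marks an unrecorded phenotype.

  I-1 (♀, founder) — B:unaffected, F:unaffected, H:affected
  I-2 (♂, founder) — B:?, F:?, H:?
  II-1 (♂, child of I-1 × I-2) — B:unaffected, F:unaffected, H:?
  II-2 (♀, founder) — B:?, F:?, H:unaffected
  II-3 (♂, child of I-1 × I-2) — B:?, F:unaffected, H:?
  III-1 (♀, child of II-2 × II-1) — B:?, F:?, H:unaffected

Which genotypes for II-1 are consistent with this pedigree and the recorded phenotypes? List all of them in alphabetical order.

B/I-1 un ·: BB|Bb
B/I-2 ? ·: BB|Bb|bb
B/II-1 un I-1×I-2: BB|Bb
B/II-2 ? ·: BB|Bb|bb
B/II-3 ? I-1×I-2: BB|Bb|bb
B/III-1 ? II-2×II-1: BB|Bb|bb
⇒ B over [I-1,I-2,II-1,II-2,II-3,III-1]: 102 consistent
F/I-1 un ·: FF|Ff
F/I-2 ? ·: FF|Ff|ff
F/II-1 un I-1×I-2: FF|Ff
F/II-2 ? ·: FF|Ff|ff
F/II-3 un I-1×I-2: FF|Ff
F/III-1 ? II-2×II-1: FF|Ff|ff
⇒ F over [I-1,I-2,II-1,II-2,II-3,III-1]: 84 consistent
H/I-1 aff ·: hh
H/I-2 ? ·: HH|Hh|hh
H/II-1 ? I-1×I-2: Hh|hh
H/II-2 un ·: HH|Hh
H/II-3 ? I-1×I-2: Hh|hh
H/III-1 un II-2×II-1: HH|Hh
⇒ H over [I-1,I-2,II-1,II-2,II-3,III-1]: 18 consistent

II-1 ∈ {BB FF Hh, BB FF hh, BB Ff Hh, BB Ff hh, Bb FF Hh, Bb FF hh, Bb Ff Hh, Bb Ff hh}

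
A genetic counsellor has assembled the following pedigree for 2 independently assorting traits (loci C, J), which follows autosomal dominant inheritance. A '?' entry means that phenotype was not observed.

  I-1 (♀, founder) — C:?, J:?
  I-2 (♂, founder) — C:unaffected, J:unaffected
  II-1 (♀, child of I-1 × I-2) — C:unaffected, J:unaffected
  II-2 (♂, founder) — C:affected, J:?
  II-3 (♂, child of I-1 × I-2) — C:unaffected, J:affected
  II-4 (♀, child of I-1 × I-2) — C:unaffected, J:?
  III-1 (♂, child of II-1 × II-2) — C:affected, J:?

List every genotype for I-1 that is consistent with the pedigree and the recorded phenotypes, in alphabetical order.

C/I-1 ? ·: cc|Cc
C/I-2 un ·: cc
C/II-1 un I-1×I-2: cc
C/II-2 aff ·: Cc|CC
C/II-3 un I-1×I-2: cc
C/II-4 un I-1×I-2: cc
C/III-1 aff II-1×II-2: Cc
⇒ C over [I-1,I-2,II-1,II-2,II-3,II-4,III-1]: 4 consistent
J/I-1 ? ·: Jj
J/I-2 un ·: jj
J/II-1 un I-1×I-2: jj
J/II-2 ? ·: jj|Jj|JJ
J/II-3 aff I-1×I-2: Jj
J/II-4 ? I-1×I-2: jj|Jj
J/III-1 ? II-1×II-2: jj|Jj
⇒ J over [I-1,I-2,II-1,II-2,II-3,II-4,III-1]: 8 consistent

I-1 ∈ {Cc Jj, cc Jj}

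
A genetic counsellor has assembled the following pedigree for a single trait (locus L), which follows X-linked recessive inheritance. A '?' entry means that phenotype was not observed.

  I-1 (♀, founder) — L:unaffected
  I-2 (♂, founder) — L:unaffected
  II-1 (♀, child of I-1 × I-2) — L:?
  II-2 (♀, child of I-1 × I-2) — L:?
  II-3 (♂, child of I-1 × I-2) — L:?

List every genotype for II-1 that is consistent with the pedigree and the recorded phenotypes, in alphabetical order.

L/I-1 un ·: X^LX^L|X^LX^l
L/I-2 un ·: X^LY
L/II-1 ? I-1×I-2: X^LX^L|X^LX^l
L/II-2 ? I-1×I-2: X^LX^L|X^LX^l
L/II-3 ? I-1×I-2: X^LY|X^lY
⇒ L over [I-1,I-2,II-1,II-2,II-3]: 9 consistent

II-1 ∈ {X^LX^L, X^LX^l}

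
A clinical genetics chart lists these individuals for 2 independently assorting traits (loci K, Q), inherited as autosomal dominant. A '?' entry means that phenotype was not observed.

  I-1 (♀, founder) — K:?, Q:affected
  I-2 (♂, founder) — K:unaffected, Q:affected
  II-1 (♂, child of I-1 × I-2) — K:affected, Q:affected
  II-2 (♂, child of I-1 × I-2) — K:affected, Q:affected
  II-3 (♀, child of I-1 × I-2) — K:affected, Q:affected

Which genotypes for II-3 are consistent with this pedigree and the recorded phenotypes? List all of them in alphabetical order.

II-3 ∈ {Kk QQ, Kk Qq}

K/I-1 ? ·: Kk|KK
K/I-2 un ·: kk
K/II-1 aff I-1×I-2: Kk
K/II-2 aff I-1×I-2: Kk
K/II-3 aff I-1×I-2: Kk
⇒ K over [I-1,I-2,II-1,II-2,II-3]: 2 consistent
Q/I-1 aff ·: Qq|QQ
Q/I-2 aff ·: Qq|QQ
Q/II-1 aff I-1×I-2: Qq|QQ
Q/II-2 aff I-1×I-2: Qq|QQ
Q/II-3 aff I-1×I-2: Qq|QQ
⇒ Q over [I-1,I-2,II-1,II-2,II-3]: 25 consistent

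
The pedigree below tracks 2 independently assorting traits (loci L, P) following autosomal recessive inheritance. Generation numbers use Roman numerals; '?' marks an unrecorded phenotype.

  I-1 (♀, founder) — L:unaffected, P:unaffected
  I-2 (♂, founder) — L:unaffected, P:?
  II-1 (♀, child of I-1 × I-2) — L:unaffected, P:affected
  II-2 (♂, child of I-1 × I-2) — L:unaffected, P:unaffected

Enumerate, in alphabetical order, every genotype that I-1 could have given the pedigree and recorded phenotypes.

L/I-1 un ·: LL|Ll
L/I-2 un ·: LL|Ll
L/II-1 un I-1×I-2: LL|Ll
L/II-2 un I-1×I-2: LL|Ll
⇒ L over [I-1,I-2,II-1,II-2]: 13 consistent
P/I-1 un ·: Pp
P/I-2 ? ·: Pp|pp
P/II-1 aff I-1×I-2: pp
P/II-2 un I-1×I-2: PP|Pp
⇒ P over [I-1,I-2,II-1,II-2]: 3 consistent

I-1 ∈ {LL Pp, Ll Pp}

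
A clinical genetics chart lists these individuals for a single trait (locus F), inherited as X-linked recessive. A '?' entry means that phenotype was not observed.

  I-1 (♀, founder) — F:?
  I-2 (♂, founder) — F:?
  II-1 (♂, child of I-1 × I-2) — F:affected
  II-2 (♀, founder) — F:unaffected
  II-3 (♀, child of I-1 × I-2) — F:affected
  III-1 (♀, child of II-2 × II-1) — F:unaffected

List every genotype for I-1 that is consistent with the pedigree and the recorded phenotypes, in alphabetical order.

I-1 ∈ {X^FX^f, X^fX^f}

F/I-1 ? ·: X^FX^f|X^fX^f
F/I-2 ? ·: X^fY
F/II-1 aff I-1×I-2: X^fY
F/II-2 un ·: X^FX^F|X^FX^f
F/II-3 aff I-1×I-2: X^fX^f
F/III-1 un II-2×II-1: X^FX^f
⇒ F over [I-1,I-2,II-1,II-2,II-3,III-1]: 4 consistent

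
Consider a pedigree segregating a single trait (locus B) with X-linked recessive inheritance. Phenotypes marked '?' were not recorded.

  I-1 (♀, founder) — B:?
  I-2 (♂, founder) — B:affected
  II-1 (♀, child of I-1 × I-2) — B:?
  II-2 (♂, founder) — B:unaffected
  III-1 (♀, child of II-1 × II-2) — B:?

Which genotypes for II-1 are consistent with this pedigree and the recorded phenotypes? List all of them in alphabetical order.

B/I-1 ? ·: X^BX^B|X^BX^b|X^bX^b
B/I-2 aff ·: X^bY
B/II-1 ? I-1×I-2: X^BX^b|X^bX^b
B/II-2 un ·: X^BY
B/III-1 ? II-1×II-2: X^BX^B|X^BX^b
⇒ B over [I-1,I-2,II-1,II-2,III-1]: 6 consistent

II-1 ∈ {X^BX^b, X^bX^b}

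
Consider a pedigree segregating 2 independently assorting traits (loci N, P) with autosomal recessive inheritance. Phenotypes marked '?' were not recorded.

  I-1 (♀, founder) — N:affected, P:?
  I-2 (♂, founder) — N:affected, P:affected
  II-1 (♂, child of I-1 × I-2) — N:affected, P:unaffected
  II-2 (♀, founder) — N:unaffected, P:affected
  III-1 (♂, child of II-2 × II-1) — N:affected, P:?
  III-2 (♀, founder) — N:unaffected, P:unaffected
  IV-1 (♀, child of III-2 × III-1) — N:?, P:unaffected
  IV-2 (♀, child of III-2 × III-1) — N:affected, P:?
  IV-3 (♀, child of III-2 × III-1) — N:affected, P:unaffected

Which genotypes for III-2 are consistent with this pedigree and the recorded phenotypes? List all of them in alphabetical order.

N/I-1 aff ·: nn
N/I-2 aff ·: nn
N/II-1 aff I-1×I-2: nn
N/II-2 un ·: Nn
N/III-1 aff II-2×II-1: nn
N/III-2 un ·: Nn
N/IV-1 ? III-2×III-1: Nn|nn
N/IV-2 aff III-2×III-1: nn
N/IV-3 aff III-2×III-1: nn
⇒ N over [I-1,I-2,II-1,II-2,III-1,III-2,IV-1,IV-2,IV-3]: 2 consistent
P/I-1 ? ·: PP|Pp
P/I-2 aff ·: pp
P/II-1 un I-1×I-2: Pp
P/II-2 aff ·: pp
P/III-1 ? II-2×II-1: Pp|pp
P/III-2 un ·: PP|Pp
P/IV-1 un III-2×III-1: PP|Pp
P/IV-2 ? III-2×III-1: PP|Pp|pp
P/IV-3 un III-2×III-1: PP|Pp
⇒ P over [I-1,I-2,II-1,II-2,III-1,III-2,IV-1,IV-2,IV-3]: 46 consistent

III-2 ∈ {Nn PP, Nn Pp}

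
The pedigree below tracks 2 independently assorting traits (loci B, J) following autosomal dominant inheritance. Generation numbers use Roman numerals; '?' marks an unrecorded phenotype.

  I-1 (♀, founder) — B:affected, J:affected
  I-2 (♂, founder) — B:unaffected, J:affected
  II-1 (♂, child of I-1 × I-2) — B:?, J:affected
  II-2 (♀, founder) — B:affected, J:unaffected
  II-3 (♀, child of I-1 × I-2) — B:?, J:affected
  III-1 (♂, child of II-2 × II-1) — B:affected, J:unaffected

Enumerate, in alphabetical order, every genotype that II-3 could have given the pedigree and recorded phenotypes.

II-3 ∈ {Bb JJ, Bb Jj, bb JJ, bb Jj}

B/I-1 aff ·: Bb|BB
B/I-2 un ·: bb
B/II-1 ? I-1×I-2: bb|Bb
B/II-2 aff ·: Bb|BB
B/II-3 ? I-1×I-2: bb|Bb
B/III-1 aff II-2×II-1: Bb|BB
⇒ B over [I-1,I-2,II-1,II-2,II-3,III-1]: 16 consistent
J/I-1 aff ·: Jj|JJ
J/I-2 aff ·: Jj|JJ
J/II-1 aff I-1×I-2: Jj
J/II-2 un ·: jj
J/II-3 aff I-1×I-2: Jj|JJ
J/III-1 un II-2×II-1: jj
⇒ J over [I-1,I-2,II-1,II-2,II-3,III-1]: 6 consistent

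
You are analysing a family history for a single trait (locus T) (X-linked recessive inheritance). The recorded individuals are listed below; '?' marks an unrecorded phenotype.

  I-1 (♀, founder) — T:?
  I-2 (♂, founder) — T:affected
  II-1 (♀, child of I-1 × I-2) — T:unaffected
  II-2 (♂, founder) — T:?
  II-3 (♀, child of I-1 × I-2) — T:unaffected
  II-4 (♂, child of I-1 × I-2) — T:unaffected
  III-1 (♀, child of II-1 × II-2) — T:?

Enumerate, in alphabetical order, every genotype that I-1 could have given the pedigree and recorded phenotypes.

I-1 ∈ {X^TX^T, X^TX^t}

T/I-1 ? ·: X^TX^T|X^TX^t
T/I-2 aff ·: X^tY
T/II-1 un I-1×I-2: X^TX^t
T/II-2 ? ·: X^TY|X^tY
T/II-3 un I-1×I-2: X^TX^t
T/II-4 un I-1×I-2: X^TY
T/III-1 ? II-1×II-2: X^TX^T|X^TX^t|X^tX^t
⇒ T over [I-1,I-2,II-1,II-2,II-3,II-4,III-1]: 8 consistent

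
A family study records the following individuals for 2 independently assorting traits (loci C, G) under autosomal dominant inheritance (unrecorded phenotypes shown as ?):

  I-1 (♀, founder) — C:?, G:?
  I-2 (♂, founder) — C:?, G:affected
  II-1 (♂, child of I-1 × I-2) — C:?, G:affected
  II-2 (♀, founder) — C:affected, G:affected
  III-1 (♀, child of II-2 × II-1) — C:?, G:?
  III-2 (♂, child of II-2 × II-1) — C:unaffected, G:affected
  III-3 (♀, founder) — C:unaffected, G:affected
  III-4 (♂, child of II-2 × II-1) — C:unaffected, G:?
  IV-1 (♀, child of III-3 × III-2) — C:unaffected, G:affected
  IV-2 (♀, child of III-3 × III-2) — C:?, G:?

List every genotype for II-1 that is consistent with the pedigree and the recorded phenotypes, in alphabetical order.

II-1 ∈ {Cc GG, Cc Gg, cc GG, cc Gg}

C/I-1 ? ·: cc|Cc|CC
C/I-2 ? ·: cc|Cc|CC
C/II-1 ? I-1×I-2: cc|Cc
C/II-2 aff ·: Cc
C/III-1 ? II-2×II-1: cc|Cc|CC
C/III-2 un II-2×II-1: cc
C/III-3 un ·: cc
C/III-4 un II-2×II-1: cc
C/IV-1 un III-3×III-2: cc
C/IV-2 ? III-3×III-2: cc
⇒ C over [I-1,I-2,II-1,II-2,III-1,III-2,III-3,III-4,IV-1,IV-2]: 29 consistent
G/I-1 ? ·: gg|Gg|GG
G/I-2 aff ·: Gg|GG
G/II-1 aff I-1×I-2: Gg|GG
G/II-2 aff ·: Gg|GG
G/III-1 ? II-2×II-1: gg|Gg|GG
G/III-2 aff II-2×II-1: Gg|GG
G/III-3 aff ·: Gg|GG
G/III-4 ? II-2×II-1: gg|Gg|GG
G/IV-1 aff III-3×III-2: Gg|GG
G/IV-2 ? III-3×III-2: gg|Gg|GG
⇒ G over [I-1,I-2,II-1,II-2,III-1,III-2,III-3,III-4,IV-1,IV-2]: 1235 consistent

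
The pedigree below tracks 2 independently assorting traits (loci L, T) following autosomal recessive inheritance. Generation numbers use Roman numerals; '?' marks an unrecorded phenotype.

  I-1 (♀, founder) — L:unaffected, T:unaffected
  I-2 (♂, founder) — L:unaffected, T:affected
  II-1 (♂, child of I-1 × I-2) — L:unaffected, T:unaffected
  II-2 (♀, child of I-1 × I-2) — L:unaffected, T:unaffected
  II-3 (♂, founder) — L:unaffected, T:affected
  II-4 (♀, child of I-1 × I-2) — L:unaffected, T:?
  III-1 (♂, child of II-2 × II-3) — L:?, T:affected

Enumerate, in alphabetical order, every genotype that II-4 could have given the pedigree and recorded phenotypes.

L/I-1 un ·: LL|Ll
L/I-2 un ·: LL|Ll
L/II-1 un I-1×I-2: LL|Ll
L/II-2 un I-1×I-2: LL|Ll
L/II-3 un ·: LL|Ll
L/II-4 un I-1×I-2: LL|Ll
L/III-1 ? II-2×II-3: LL|Ll|ll
⇒ L over [I-1,I-2,II-1,II-2,II-3,II-4,III-1]: 99 consistent
T/I-1 un ·: TT|Tt
T/I-2 aff ·: tt
T/II-1 un I-1×I-2: Tt
T/II-2 un I-1×I-2: Tt
T/II-3 aff ·: tt
T/II-4 ? I-1×I-2: Tt|tt
T/III-1 aff II-2×II-3: tt
⇒ T over [I-1,I-2,II-1,II-2,II-3,II-4,III-1]: 3 consistent

II-4 ∈ {LL Tt, LL tt, Ll Tt, Ll tt}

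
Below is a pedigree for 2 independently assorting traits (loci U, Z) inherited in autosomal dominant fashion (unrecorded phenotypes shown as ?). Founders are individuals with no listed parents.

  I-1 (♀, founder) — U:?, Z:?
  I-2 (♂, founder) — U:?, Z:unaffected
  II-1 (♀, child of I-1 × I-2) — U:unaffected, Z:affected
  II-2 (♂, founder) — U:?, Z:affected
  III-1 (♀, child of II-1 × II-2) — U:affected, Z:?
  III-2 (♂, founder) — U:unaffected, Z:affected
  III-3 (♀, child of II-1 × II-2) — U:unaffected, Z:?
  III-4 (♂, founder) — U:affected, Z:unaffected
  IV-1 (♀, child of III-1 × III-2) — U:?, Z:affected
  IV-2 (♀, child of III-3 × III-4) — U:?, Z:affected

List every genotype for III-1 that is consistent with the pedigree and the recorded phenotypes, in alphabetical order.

III-1 ∈ {Uu ZZ, Uu Zz, Uu zz}

U/I-1 ? ·: uu|Uu
U/I-2 ? ·: uu|Uu
U/II-1 un I-1×I-2: uu
U/II-2 ? ·: Uu
U/III-1 aff II-1×II-2: Uu
U/III-2 un ·: uu
U/III-3 un II-1×II-2: uu
U/III-4 aff ·: Uu|UU
U/IV-1 ? III-1×III-2: uu|Uu
U/IV-2 ? III-3×III-4: uu|Uu
⇒ U over [I-1,I-2,II-1,II-2,III-1,III-2,III-3,III-4,IV-1,IV-2]: 24 consistent
Z/I-1 ? ·: Zz|ZZ
Z/I-2 un ·: zz
Z/II-1 aff I-1×I-2: Zz
Z/II-2 aff ·: Zz|ZZ
Z/III-1 ? II-1×II-2: zz|Zz|ZZ
Z/III-2 aff ·: Zz|ZZ
Z/III-3 ? II-1×II-2: Zz|ZZ
Z/III-4 un ·: zz
Z/IV-1 aff III-1×III-2: Zz|ZZ
Z/IV-2 aff III-3×III-4: Zz
⇒ Z over [I-1,I-2,II-1,II-2,III-1,III-2,III-3,III-4,IV-1,IV-2]: 64 consistent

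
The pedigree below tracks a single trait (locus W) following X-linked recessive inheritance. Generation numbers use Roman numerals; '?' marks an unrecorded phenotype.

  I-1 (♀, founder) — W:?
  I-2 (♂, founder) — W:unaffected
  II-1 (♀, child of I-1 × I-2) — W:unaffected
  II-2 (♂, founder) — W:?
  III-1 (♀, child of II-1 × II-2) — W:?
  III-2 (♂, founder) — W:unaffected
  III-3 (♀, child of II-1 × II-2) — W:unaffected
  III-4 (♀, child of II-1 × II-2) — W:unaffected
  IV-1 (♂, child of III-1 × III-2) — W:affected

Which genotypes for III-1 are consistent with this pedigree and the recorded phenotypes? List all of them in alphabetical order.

III-1 ∈ {X^WX^w, X^wX^w}

W/I-1 ? ·: X^WX^W|X^WX^w|X^wX^w
W/I-2 un ·: X^WY
W/II-1 un I-1×I-2: X^WX^W|X^WX^w
W/II-2 ? ·: X^WY|X^wY
W/III-1 ? II-1×II-2: X^WX^w|X^wX^w
W/III-2 un ·: X^WY
W/III-3 un II-1×II-2: X^WX^W|X^WX^w
W/III-4 un II-1×II-2: X^WX^W|X^WX^w
W/IV-1 aff III-1×III-2: X^wY
⇒ W over [I-1,I-2,II-1,II-2,III-1,III-2,III-3,III-4,IV-1]: 14 consistent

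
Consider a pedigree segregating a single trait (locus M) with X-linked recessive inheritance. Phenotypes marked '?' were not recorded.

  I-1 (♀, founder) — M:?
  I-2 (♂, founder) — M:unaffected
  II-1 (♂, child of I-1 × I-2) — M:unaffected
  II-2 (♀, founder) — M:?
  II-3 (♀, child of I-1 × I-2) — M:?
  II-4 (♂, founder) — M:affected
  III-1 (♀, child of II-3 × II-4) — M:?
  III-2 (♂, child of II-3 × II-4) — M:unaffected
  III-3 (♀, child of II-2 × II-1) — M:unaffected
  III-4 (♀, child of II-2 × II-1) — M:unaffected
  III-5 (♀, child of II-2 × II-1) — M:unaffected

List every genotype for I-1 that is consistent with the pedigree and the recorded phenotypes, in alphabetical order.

I-1 ∈ {X^MX^M, X^MX^m}

M/I-1 ? ·: X^MX^M|X^MX^m
M/I-2 un ·: X^MY
M/II-1 un I-1×I-2: X^MY
M/II-2 ? ·: X^MX^M|X^MX^m|X^mX^m
M/II-3 ? I-1×I-2: X^MX^M|X^MX^m
M/II-4 aff ·: X^mY
M/III-1 ? II-3×II-4: X^MX^m|X^mX^m
M/III-2 un II-3×II-4: X^MY
M/III-3 un II-2×II-1: X^MX^M|X^MX^m
M/III-4 un II-2×II-1: X^MX^M|X^MX^m
M/III-5 un II-2×II-1: X^MX^M|X^MX^m
⇒ M over [I-1,I-2,II-1,II-2,II-3,II-4,III-1,III-2,III-3,III-4,III-5]: 40 consistent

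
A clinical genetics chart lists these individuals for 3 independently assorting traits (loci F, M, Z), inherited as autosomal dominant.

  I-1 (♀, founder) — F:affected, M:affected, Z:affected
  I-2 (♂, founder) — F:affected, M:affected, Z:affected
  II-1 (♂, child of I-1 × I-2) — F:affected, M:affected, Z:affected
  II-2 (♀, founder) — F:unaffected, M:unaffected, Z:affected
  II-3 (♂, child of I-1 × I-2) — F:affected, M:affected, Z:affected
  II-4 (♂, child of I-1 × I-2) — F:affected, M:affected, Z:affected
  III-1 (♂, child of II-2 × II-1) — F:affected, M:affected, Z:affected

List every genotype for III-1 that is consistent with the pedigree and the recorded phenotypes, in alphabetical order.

III-1 ∈ {Ff Mm ZZ, Ff Mm Zz}

F/I-1 aff ·: Ff|FF
F/I-2 aff ·: Ff|FF
F/II-1 aff I-1×I-2: Ff|FF
F/II-2 un ·: ff
F/II-3 aff I-1×I-2: Ff|FF
F/II-4 aff I-1×I-2: Ff|FF
F/III-1 aff II-2×II-1: Ff
⇒ F over [I-1,I-2,II-1,II-2,II-3,II-4,III-1]: 25 consistent
M/I-1 aff ·: Mm|MM
M/I-2 aff ·: Mm|MM
M/II-1 aff I-1×I-2: Mm|MM
M/II-2 un ·: mm
M/II-3 aff I-1×I-2: Mm|MM
M/II-4 aff I-1×I-2: Mm|MM
M/III-1 aff II-2×II-1: Mm
⇒ M over [I-1,I-2,II-1,II-2,II-3,II-4,III-1]: 25 consistent
Z/I-1 aff ·: Zz|ZZ
Z/I-2 aff ·: Zz|ZZ
Z/II-1 aff I-1×I-2: Zz|ZZ
Z/II-2 aff ·: Zz|ZZ
Z/II-3 aff I-1×I-2: Zz|ZZ
Z/II-4 aff I-1×I-2: Zz|ZZ
Z/III-1 aff II-2×II-1: Zz|ZZ
⇒ Z over [I-1,I-2,II-1,II-2,II-3,II-4,III-1]: 87 consistent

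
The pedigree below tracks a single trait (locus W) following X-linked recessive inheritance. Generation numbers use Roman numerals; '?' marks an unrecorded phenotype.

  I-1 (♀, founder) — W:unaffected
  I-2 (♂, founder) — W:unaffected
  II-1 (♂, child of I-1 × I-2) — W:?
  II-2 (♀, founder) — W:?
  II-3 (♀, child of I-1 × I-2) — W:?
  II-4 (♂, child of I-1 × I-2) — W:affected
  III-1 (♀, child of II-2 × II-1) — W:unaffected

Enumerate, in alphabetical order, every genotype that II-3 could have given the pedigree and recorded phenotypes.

W/I-1 un ·: X^WX^w
W/I-2 un ·: X^WY
W/II-1 ? I-1×I-2: X^WY|X^wY
W/II-2 ? ·: X^WX^W|X^WX^w|X^wX^w
W/II-3 ? I-1×I-2: X^WX^W|X^WX^w
W/II-4 aff I-1×I-2: X^wY
W/III-1 un II-2×II-1: X^WX^W|X^WX^w
⇒ W over [I-1,I-2,II-1,II-2,II-3,II-4,III-1]: 12 consistent

II-3 ∈ {X^WX^W, X^WX^w}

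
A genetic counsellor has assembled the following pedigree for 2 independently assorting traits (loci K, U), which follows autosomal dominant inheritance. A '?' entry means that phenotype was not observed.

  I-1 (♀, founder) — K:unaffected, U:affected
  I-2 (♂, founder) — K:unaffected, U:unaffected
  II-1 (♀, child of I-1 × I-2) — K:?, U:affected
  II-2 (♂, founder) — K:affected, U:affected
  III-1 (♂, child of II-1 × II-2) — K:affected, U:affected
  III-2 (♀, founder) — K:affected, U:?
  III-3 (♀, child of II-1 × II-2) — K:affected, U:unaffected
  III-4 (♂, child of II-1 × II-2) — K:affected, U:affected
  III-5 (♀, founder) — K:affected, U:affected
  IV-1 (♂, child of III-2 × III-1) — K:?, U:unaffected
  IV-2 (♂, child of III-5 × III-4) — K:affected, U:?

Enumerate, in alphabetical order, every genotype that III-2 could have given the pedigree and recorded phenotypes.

III-2 ∈ {KK Uu, KK uu, Kk Uu, Kk uu}

K/I-1 un ·: kk
K/I-2 un ·: kk
K/II-1 ? I-1×I-2: kk
K/II-2 aff ·: Kk|KK
K/III-1 aff II-1×II-2: Kk
K/III-2 aff ·: Kk|KK
K/III-3 aff II-1×II-2: Kk
K/III-4 aff II-1×II-2: Kk
K/III-5 aff ·: Kk|KK
K/IV-1 ? III-2×III-1: kk|Kk|KK
K/IV-2 aff III-5×III-4: Kk|KK
⇒ K over [I-1,I-2,II-1,II-2,III-1,III-2,III-3,III-4,III-5,IV-1,IV-2]: 40 consistent
U/I-1 aff ·: Uu|UU
U/I-2 un ·: uu
U/II-1 aff I-1×I-2: Uu
U/II-2 aff ·: Uu
U/III-1 aff II-1×II-2: Uu
U/III-2 ? ·: uu|Uu
U/III-3 un II-1×II-2: uu
U/III-4 aff II-1×II-2: Uu|UU
U/III-5 aff ·: Uu|UU
U/IV-1 un III-2×III-1: uu
U/IV-2 ? III-5×III-4: uu|Uu|UU
⇒ U over [I-1,I-2,II-1,II-2,III-1,III-2,III-3,III-4,III-5,IV-1,IV-2]: 32 consistent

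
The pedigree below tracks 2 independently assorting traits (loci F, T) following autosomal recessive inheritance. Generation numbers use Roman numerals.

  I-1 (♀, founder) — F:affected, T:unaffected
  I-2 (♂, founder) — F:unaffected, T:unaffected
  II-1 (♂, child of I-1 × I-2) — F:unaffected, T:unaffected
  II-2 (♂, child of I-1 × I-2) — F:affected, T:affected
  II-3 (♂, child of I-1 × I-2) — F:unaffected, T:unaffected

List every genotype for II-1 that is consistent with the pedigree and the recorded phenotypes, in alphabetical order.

II-1 ∈ {Ff TT, Ff Tt}

F/I-1 aff ·: ff
F/I-2 un ·: Ff
F/II-1 un I-1×I-2: Ff
F/II-2 aff I-1×I-2: ff
F/II-3 un I-1×I-2: Ff
⇒ F over [I-1,I-2,II-1,II-2,II-3]: 1 consistent
T/I-1 un ·: Tt
T/I-2 un ·: Tt
T/II-1 un I-1×I-2: TT|Tt
T/II-2 aff I-1×I-2: tt
T/II-3 un I-1×I-2: TT|Tt
⇒ T over [I-1,I-2,II-1,II-2,II-3]: 4 consistent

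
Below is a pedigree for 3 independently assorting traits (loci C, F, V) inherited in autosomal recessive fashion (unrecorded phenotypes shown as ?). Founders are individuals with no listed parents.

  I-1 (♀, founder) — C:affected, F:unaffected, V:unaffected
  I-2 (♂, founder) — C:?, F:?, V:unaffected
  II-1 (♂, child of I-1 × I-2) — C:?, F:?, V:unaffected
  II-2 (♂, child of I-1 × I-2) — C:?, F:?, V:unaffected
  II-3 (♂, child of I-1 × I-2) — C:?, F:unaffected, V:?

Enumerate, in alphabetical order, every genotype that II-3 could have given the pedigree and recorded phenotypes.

II-3 ∈ {Cc FF VV, Cc FF Vv, Cc FF vv, Cc Ff VV, Cc Ff Vv, Cc Ff vv, cc FF VV, cc FF Vv, cc FF vv, cc Ff VV, cc Ff Vv, cc Ff vv}

C/I-1 aff ·: cc
C/I-2 ? ·: CC|Cc|cc
C/II-1 ? I-1×I-2: Cc|cc
C/II-2 ? I-1×I-2: Cc|cc
C/II-3 ? I-1×I-2: Cc|cc
⇒ C over [I-1,I-2,II-1,II-2,II-3]: 10 consistent
F/I-1 un ·: FF|Ff
F/I-2 ? ·: FF|Ff|ff
F/II-1 ? I-1×I-2: FF|Ff|ff
F/II-2 ? I-1×I-2: FF|Ff|ff
F/II-3 un I-1×I-2: FF|Ff
⇒ F over [I-1,I-2,II-1,II-2,II-3]: 40 consistent
V/I-1 un ·: VV|Vv
V/I-2 un ·: VV|Vv
V/II-1 un I-1×I-2: VV|Vv
V/II-2 un I-1×I-2: VV|Vv
V/II-3 ? I-1×I-2: VV|Vv|vv
⇒ V over [I-1,I-2,II-1,II-2,II-3]: 29 consistent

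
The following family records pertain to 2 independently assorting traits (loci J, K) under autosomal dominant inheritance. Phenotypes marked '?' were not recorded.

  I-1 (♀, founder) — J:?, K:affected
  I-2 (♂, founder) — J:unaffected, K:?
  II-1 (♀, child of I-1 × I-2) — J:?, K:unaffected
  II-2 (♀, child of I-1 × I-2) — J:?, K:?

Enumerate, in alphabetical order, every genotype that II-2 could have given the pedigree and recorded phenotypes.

II-2 ∈ {Jj KK, Jj Kk, Jj kk, jj KK, jj Kk, jj kk}

J/I-1 ? ·: jj|Jj|JJ
J/I-2 un ·: jj
J/II-1 ? I-1×I-2: jj|Jj
J/II-2 ? I-1×I-2: jj|Jj
⇒ J over [I-1,I-2,II-1,II-2]: 6 consistent
K/I-1 aff ·: Kk
K/I-2 ? ·: kk|Kk
K/II-1 un I-1×I-2: kk
K/II-2 ? I-1×I-2: kk|Kk|KK
⇒ K over [I-1,I-2,II-1,II-2]: 5 consistent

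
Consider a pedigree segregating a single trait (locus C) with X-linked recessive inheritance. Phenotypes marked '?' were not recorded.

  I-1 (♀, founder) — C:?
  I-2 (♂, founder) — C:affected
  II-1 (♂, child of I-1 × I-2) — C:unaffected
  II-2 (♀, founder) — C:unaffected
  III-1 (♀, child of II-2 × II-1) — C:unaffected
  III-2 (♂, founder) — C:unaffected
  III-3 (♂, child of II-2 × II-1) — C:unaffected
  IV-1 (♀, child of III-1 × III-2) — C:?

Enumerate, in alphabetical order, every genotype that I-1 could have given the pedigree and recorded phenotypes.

I-1 ∈ {X^CX^C, X^CX^c}

C/I-1 ? ·: X^CX^C|X^CX^c
C/I-2 aff ·: X^cY
C/II-1 un I-1×I-2: X^CY
C/II-2 un ·: X^CX^C|X^CX^c
C/III-1 un II-2×II-1: X^CX^C|X^CX^c
C/III-2 un ·: X^CY
C/III-3 un II-2×II-1: X^CY
C/IV-1 ? III-1×III-2: X^CX^C|X^CX^c
⇒ C over [I-1,I-2,II-1,II-2,III-1,III-2,III-3,IV-1]: 8 consistent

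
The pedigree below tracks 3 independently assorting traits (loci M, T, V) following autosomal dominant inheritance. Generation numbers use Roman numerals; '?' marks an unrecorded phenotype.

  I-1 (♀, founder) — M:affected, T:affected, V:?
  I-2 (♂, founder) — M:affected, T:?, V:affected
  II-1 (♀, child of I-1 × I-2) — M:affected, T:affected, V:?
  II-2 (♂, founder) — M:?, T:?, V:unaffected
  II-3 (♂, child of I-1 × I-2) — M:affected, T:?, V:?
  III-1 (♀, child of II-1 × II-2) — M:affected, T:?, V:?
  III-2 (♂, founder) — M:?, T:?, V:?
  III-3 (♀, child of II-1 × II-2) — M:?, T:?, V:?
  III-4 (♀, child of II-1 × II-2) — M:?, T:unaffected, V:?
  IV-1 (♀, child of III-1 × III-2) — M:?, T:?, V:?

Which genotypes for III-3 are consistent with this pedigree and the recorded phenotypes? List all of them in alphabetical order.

M/I-1 aff ·: Mm|MM
M/I-2 aff ·: Mm|MM
M/II-1 aff I-1×I-2: Mm|MM
M/II-2 ? ·: mm|Mm|MM
M/II-3 aff I-1×I-2: Mm|MM
M/III-1 aff II-1×II-2: Mm|MM
M/III-2 ? ·: mm|Mm|MM
M/III-3 ? II-1×II-2: mm|Mm|MM
M/III-4 ? II-1×II-2: mm|Mm|MM
M/IV-1 ? III-1×III-2: mm|Mm|MM
⇒ M over [I-1,I-2,II-1,II-2,II-3,III-1,III-2,III-3,III-4,IV-1]: 1411 consistent
T/I-1 aff ·: Tt|TT
T/I-2 ? ·: tt|Tt|TT
T/II-1 aff I-1×I-2: Tt
T/II-2 ? ·: tt|Tt
T/II-3 ? I-1×I-2: tt|Tt|TT
T/III-1 ? II-1×II-2: tt|Tt|TT
T/III-2 ? ·: tt|Tt|TT
T/III-3 ? II-1×II-2: tt|Tt|TT
T/III-4 un II-1×II-2: tt
T/IV-1 ? III-1×III-2: tt|Tt|TT
⇒ T over [I-1,I-2,II-1,II-2,II-3,III-1,III-2,III-3,III-4,IV-1]: 670 consistent
V/I-1 ? ·: vv|Vv|VV
V/I-2 aff ·: Vv|VV
V/II-1 ? I-1×I-2: vv|Vv|VV
V/II-2 un ·: vv
V/II-3 ? I-1×I-2: vv|Vv|VV
V/III-1 ? II-1×II-2: vv|Vv
V/III-2 ? ·: vv|Vv|VV
V/III-3 ? II-1×II-2: vv|Vv
V/III-4 ? II-1×II-2: vv|Vv
V/IV-1 ? III-1×III-2: vv|Vv|VV
⇒ V over [I-1,I-2,II-1,II-2,II-3,III-1,III-2,III-3,III-4,IV-1]: 516 consistent

III-3 ∈ {MM TT Vv, MM TT vv, MM Tt Vv, MM Tt vv, MM tt Vv, MM tt vv, Mm TT Vv, Mm TT vv, Mm Tt Vv, Mm Tt vv, Mm tt Vv, Mm tt vv, mm TT Vv, mm TT vv, mm Tt Vv, mm Tt vv, mm tt Vv, mm tt vv}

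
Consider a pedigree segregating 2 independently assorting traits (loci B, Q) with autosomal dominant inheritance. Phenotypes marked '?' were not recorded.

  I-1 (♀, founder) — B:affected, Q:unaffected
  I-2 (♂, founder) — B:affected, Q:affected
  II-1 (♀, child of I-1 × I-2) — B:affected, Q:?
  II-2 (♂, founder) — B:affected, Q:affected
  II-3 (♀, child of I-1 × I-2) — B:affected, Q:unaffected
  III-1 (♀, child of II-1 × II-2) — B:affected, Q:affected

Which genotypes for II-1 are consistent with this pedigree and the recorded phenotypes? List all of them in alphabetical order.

B/I-1 aff ·: Bb|BB
B/I-2 aff ·: Bb|BB
B/II-1 aff I-1×I-2: Bb|BB
B/II-2 aff ·: Bb|BB
B/II-3 aff I-1×I-2: Bb|BB
B/III-1 aff II-1×II-2: Bb|BB
⇒ B over [I-1,I-2,II-1,II-2,II-3,III-1]: 45 consistent
Q/I-1 un ·: qq
Q/I-2 aff ·: Qq
Q/II-1 ? I-1×I-2: qq|Qq
Q/II-2 aff ·: Qq|QQ
Q/II-3 un I-1×I-2: qq
Q/III-1 aff II-1×II-2: Qq|QQ
⇒ Q over [I-1,I-2,II-1,II-2,II-3,III-1]: 6 consistent

II-1 ∈ {BB Qq, BB qq, Bb Qq, Bb qq}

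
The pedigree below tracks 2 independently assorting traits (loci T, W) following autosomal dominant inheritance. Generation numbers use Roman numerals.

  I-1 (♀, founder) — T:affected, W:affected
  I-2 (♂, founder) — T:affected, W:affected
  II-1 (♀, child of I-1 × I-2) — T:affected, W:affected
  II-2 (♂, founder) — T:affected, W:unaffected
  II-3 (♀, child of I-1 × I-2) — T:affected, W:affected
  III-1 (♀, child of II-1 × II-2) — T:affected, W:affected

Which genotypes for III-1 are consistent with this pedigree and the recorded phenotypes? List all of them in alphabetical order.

III-1 ∈ {TT Ww, Tt Ww}

T/I-1 aff ·: Tt|TT
T/I-2 aff ·: Tt|TT
T/II-1 aff I-1×I-2: Tt|TT
T/II-2 aff ·: Tt|TT
T/II-3 aff I-1×I-2: Tt|TT
T/III-1 aff II-1×II-2: Tt|TT
⇒ T over [I-1,I-2,II-1,II-2,II-3,III-1]: 45 consistent
W/I-1 aff ·: Ww|WW
W/I-2 aff ·: Ww|WW
W/II-1 aff I-1×I-2: Ww|WW
W/II-2 un ·: ww
W/II-3 aff I-1×I-2: Ww|WW
W/III-1 aff II-1×II-2: Ww
⇒ W over [I-1,I-2,II-1,II-2,II-3,III-1]: 13 consistent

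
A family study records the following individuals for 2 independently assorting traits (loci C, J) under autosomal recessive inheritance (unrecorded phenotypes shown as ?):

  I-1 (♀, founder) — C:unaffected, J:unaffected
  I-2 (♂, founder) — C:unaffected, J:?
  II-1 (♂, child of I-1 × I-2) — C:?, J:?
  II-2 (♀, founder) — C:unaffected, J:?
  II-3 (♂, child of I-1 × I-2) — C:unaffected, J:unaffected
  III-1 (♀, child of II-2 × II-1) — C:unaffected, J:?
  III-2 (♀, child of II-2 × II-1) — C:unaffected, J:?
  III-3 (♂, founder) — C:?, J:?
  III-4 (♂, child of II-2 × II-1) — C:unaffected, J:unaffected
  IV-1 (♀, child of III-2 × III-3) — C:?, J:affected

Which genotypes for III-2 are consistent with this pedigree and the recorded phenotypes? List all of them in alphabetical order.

III-2 ∈ {CC Jj, CC jj, Cc Jj, Cc jj}

C/I-1 un ·: CC|Cc
C/I-2 un ·: CC|Cc
C/II-1 ? I-1×I-2: CC|Cc|cc
C/II-2 un ·: CC|Cc
C/II-3 un I-1×I-2: CC|Cc
C/III-1 un II-2×II-1: CC|Cc
C/III-2 un II-2×II-1: CC|Cc
C/III-3 ? ·: CC|Cc|cc
C/III-4 un II-2×II-1: CC|Cc
C/IV-1 ? III-2×III-3: CC|Cc|cc
⇒ C over [I-1,I-2,II-1,II-2,II-3,III-1,III-2,III-3,III-4,IV-1]: 892 consistent
J/I-1 un ·: JJ|Jj
J/I-2 ? ·: JJ|Jj|jj
J/II-1 ? I-1×I-2: JJ|Jj|jj
J/II-2 ? ·: JJ|Jj|jj
J/II-3 un I-1×I-2: JJ|Jj
J/III-1 ? II-2×II-1: JJ|Jj|jj
J/III-2 ? II-2×II-1: Jj|jj
J/III-3 ? ·: Jj|jj
J/III-4 un II-2×II-1: JJ|Jj
J/IV-1 aff III-2×III-3: jj
⇒ J over [I-1,I-2,II-1,II-2,II-3,III-1,III-2,III-3,III-4,IV-1]: 420 consistent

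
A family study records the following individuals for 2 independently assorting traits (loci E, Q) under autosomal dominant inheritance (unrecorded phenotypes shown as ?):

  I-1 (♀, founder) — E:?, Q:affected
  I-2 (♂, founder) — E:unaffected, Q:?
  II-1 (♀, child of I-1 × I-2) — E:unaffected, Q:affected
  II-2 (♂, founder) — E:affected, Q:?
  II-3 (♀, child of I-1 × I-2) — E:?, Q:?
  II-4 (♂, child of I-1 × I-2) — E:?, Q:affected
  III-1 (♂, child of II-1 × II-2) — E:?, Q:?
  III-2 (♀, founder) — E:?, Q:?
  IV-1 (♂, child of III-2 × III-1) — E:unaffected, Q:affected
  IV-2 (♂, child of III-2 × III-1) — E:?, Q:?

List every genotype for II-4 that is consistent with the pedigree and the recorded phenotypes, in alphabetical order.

II-4 ∈ {Ee QQ, Ee Qq, ee QQ, ee Qq}

E/I-1 ? ·: ee|Ee
E/I-2 un ·: ee
E/II-1 un I-1×I-2: ee
E/II-2 aff ·: Ee|EE
E/II-3 ? I-1×I-2: ee|Ee
E/II-4 ? I-1×I-2: ee|Ee
E/III-1 ? II-1×II-2: ee|Ee
E/III-2 ? ·: ee|Ee
E/IV-1 un III-2×III-1: ee
E/IV-2 ? III-2×III-1: ee|Ee|EE
⇒ E over [I-1,I-2,II-1,II-2,II-3,II-4,III-1,III-2,IV-1,IV-2]: 65 consistent
Q/I-1 aff ·: Qq|QQ
Q/I-2 ? ·: qq|Qq|QQ
Q/II-1 aff I-1×I-2: Qq|QQ
Q/II-2 ? ·: qq|Qq|QQ
Q/II-3 ? I-1×I-2: qq|Qq|QQ
Q/II-4 aff I-1×I-2: Qq|QQ
Q/III-1 ? II-1×II-2: qq|Qq|QQ
Q/III-2 ? ·: qq|Qq|QQ
Q/IV-1 aff III-2×III-1: Qq|QQ
Q/IV-2 ? III-2×III-1: qq|Qq|QQ
⇒ Q over [I-1,I-2,II-1,II-2,II-3,II-4,III-1,III-2,IV-1,IV-2]: 1458 consistent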